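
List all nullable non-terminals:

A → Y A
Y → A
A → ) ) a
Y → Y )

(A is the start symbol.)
None

A non-terminal is nullable if it can derive ε (the empty string): either it has an ε-production, or it has a production whose right-hand side consists entirely of nullable non-terminals.

There are no ε-productions, so no non-terminal can derive ε.
No non-terminals are nullable.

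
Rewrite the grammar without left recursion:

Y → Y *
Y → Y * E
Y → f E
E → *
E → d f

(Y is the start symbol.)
Y → f E Y'
Y' → * Y'
Y' → * E Y'
Y' → ε
E → *
E → d f

Y is directly left-recursive. The standard transformation for
  A → A α₁ | ... | A α_m | β₁ | ... | β_n
is
  A  → β₁ A' | ... | β_n A'
  A' → α₁ A' | ... | α_m A' | ε

Y → f E becomes Y → f E Y'
Y → Y * becomes Y' → * Y'
Y → Y * E becomes Y' → * E Y'
Add Y' → ε

Productions for other non-terminals are unchanged:
  E → *
  E → d f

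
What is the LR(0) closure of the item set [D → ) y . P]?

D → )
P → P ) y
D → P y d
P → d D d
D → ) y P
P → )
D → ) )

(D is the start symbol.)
{ [D → ) y . P], [P → . )], [P → . P ) y], [P → . d D d] }

Start with: [D → ) y . P]
  [D → ) y . P] has the dot before P: add [P → . P ) y], [P → . d D d], [P → . )]
No further items can be added.

CLOSURE = { [D → ) y . P], [P → . )], [P → . P ) y], [P → . d D d] }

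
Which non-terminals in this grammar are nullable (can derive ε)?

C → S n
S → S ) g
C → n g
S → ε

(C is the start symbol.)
ε-productions: S → ε
So S is immediately nullable.
No further non-terminal can be added: every production for the remaining non-terminals contains a terminal or a non-nullable non-terminal.
Nullable = { 'S' }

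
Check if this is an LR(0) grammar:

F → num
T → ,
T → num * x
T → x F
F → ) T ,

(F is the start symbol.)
Yes, the grammar is LR(0)

Augment with F' → F and build the canonical LR(0) collection (I0 = CLOSURE({[F' → . F]}), then GOTO on every symbol after a dot until no new states appear). It has 12 states:
  I0: { [F → . ) T ,], [F → . num], [F' → . F] }  — shift
  I1: { [F → ) . T ,], [T → . ,], [T → . num * x], [T → . x F] }  — shift
  I2: { [F' → F .] }  — accept
  I3: { [F → num .] }  — reduce
  I4: { [T → , .] }  — reduce
  I5: { [F → ) T . ,] }  — shift
  I6: { [T → num . * x] }  — shift
  I7: { [F → . ) T ,], [F → . num], [T → x . F] }  — shift
  I8: { [T → x F .] }  — reduce
  I9: { [T → num * . x] }  — shift
  I10: { [T → num * x .] }  — reduce
  I11: { [F → ) T , .] }  — reduce

Every state is either a pure shift/goto state or contains exactly one complete item and nothing to shift — no conflicts. The grammar is LR(0).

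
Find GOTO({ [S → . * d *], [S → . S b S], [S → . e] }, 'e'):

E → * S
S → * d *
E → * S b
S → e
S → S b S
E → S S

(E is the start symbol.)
{ [S → e .] }

GOTO(I, 'e') = CLOSURE({ [A → αX.β] : [A → α.Xβ] ∈ I, X = 'e' })

Items with dot before 'e', with the dot advanced:
  [S → . e] → [S → e .]
Closure adds nothing (no advanced item has the dot before a non-terminal).

GOTO = { [S → e .] }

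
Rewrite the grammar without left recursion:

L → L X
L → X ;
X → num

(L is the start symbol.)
L is directly left-recursive. The standard transformation for
  A → A α₁ | ... | A α_m | β₁ | ... | β_n
is
  A  → β₁ A' | ... | β_n A'
  A' → α₁ A' | ... | α_m A' | ε

L → X ; becomes L → X ; L'
L → L X becomes L' → X L'
Add L' → ε

Productions for other non-terminals are unchanged:
  X → num

Resulting grammar:
L → X ; L'
L' → X L'
L' → ε
X → num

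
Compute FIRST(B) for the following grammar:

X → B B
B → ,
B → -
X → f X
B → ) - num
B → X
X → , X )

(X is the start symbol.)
To compute FIRST(B), examine every production with B on the left-hand side, reading each right-hand side left to right until a non-nullable symbol is reached.

FIRST sets of the other non-terminals involved (by the same procedure, iterated to a fixed point):
  FIRST(X) = { ')', ',', '-', 'f' }

From B → ,:
  - ',' is a terminal: add ',' and stop
From B → -:
  - '-' is a terminal: add '-' and stop
From B → ) - num:
  - ')' is a terminal: add ')' and stop
From B → X:
  - X is a non-terminal: add FIRST(X) \ {ε} = { ')', ',', '-', 'f' }
    X is not nullable, so stop

Collecting: FIRST(B) = { ')', ',', '-', 'f' }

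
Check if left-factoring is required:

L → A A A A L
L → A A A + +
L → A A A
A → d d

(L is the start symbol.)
Yes, L has productions with common prefix 'A A A'

Left-factoring is needed when two productions for the same non-terminal
share a common prefix on the right-hand side.

Productions for L:
  L → A A A A L
  L → A A A + +
  L → A A A

Found common prefix 'A A A' in productions for L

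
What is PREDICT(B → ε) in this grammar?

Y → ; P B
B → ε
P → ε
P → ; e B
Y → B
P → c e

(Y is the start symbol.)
PREDICT(B → ε) = (FIRST(RHS) \ {ε}) ∪ (FOLLOW(B) if ε ∈ FIRST(RHS), i.e. RHS ⇒* ε)
The right-hand side is ε (FIRST(ε) = { ε }), so the predict set is FOLLOW(B) = { $ }
PREDICT(B → ε) = { $ }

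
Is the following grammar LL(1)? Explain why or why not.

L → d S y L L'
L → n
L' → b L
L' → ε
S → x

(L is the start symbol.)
A grammar is LL(1) if for each non-terminal N with multiple productions, the predict sets of those productions are pairwise disjoint, where PREDICT(N → α) = (FIRST(α) \ {ε}) ∪ (FOLLOW(N) if α ⇒* ε).

Relevant sets:
  FOLLOW(L') = { $, 'b' }

For L:
  PREDICT(L → d S y L L') = { 'd' }
  PREDICT(L → n) = { 'n' }
For L':
  PREDICT(L' → b L) = { 'b' }
  PREDICT(L' → ε) = { $, 'b' }
S has a single production, so nothing to check there.

Conflict found: Predict set conflict for L': { 'b' }
The grammar is NOT LL(1).

Answer: No. Predict set conflict for L': { 'b' }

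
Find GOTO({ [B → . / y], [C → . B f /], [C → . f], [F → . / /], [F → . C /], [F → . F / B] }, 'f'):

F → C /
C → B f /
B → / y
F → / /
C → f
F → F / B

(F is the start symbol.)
{ [C → f .] }

GOTO(I, 'f') = CLOSURE({ [A → αX.β] : [A → α.Xβ] ∈ I, X = 'f' })

Items with dot before 'f', with the dot advanced:
  [C → . f] → [C → f .]
Closure adds nothing (no advanced item has the dot before a non-terminal).

GOTO = { [C → f .] }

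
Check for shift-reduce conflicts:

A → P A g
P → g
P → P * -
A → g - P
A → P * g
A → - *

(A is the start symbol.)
Augment with A' → A and build the canonical LR(0) collection (I0 = CLOSURE({[A' → . A]}), then GOTO on every symbol after a dot until no new states appear). It has 15 states:
  I0: { [A → . - *], [A → . P * g], [A → . P A g], [A → . g - P], [A' → . A], [P → . P * -], [P → . g] }  — shift
  I1: { [A → - . *] }  — shift
  I2: { [A' → A .] }  — accept
  I3: { [A → . - *], [A → . P * g], [A → . P A g], [A → . g - P], [A → P . * g], [A → P . A g], [P → . P * -], [P → . g], [P → P . * -] }  — shift
  I4: { [A → g . - P], [P → g .] }  — shift, reduce
  I5: { [A → g - . P], [P → . P * -], [P → . g] }  — shift
  I6: { [A → g - P .], [P → P . * -] }  — shift, reduce
  I7: { [P → g .] }  — reduce
  I8: { [P → P * . -] }  — shift
  I9: { [P → P * - .] }  — reduce
  I10: { [A → P * . g], [P → P * . -] }  — shift
  I11: { [A → P A . g] }  — shift
  I12: { [A → P A g .] }  — reduce
  I13: { [A → P * g .] }  — reduce
  I14: { [A → - * .] }  — reduce

I4 contains reduce item [P → g .] and shift item [A → g . - P] — shift-reduce conflict.
I6 contains reduce item [A → g - P .] and shift item [P → P . * -] — shift-reduce conflict.

Answer: Yes — I4: [P → g .] vs [A → g . - P]; I6: [A → g - P .] vs [P → P . * -]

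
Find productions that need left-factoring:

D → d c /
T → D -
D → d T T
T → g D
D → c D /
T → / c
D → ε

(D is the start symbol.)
Left-factoring is needed when two productions for the same non-terminal
share a common prefix on the right-hand side.

Productions for D:
  D → d c /
  D → d T T
  D → c D /
  D → ε
Productions for T:
  T → D -
  T → g D
  T → / c

Found common prefix 'd' in productions for D

Answer: Yes, D has productions with common prefix 'd'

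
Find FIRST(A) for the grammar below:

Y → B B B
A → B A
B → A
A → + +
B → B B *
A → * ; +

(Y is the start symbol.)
{ '*', '+' }

FIRST sets of the other non-terminals involved (by the same procedure, iterated to a fixed point):
  FIRST(B) = { '*', '+' }

From A → B A:
  - B is a non-terminal: add FIRST(B) \ {ε} = { '*', '+' }
    B is not nullable, so stop
From A → + +:
  - '+' is a terminal: add '+' and stop
From A → * ; +:
  - '*' is a terminal: add '*' and stop

Collecting: FIRST(A) = { '*', '+' }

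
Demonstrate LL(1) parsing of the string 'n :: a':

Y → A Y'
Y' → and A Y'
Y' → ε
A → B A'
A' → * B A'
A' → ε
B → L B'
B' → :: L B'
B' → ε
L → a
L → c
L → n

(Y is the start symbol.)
LL(1) parsing maintains a stack (initially the start symbol over $) and the input. At each step: if the stack top is a terminal, match it against the current input token; if it is a non-terminal N, replace it with the RHS of M[N, lookahead] (the unique production whose predict set contains the lookahead).

Stack is shown with the top on the left.

Stack            Input     Action
---------------------------------
Y $              n :: a $  output Y → A Y'
A Y' $           n :: a $  output A → B A'
B A' Y' $        n :: a $  output B → L B'
L B' A' Y' $     n :: a $  output L → n
n B' A' Y' $     n :: a $  match 'n'
B' A' Y' $       :: a $    output B' → :: L B'
:: L B' A' Y' $  :: a $    match '::'
L B' A' Y' $     a $       output L → a
a B' A' Y' $     a $       match 'a'
B' A' Y' $       $         output B' → ε
A' Y' $          $         output A' → ε
Y' $             $         output Y' → ε
$                $         accept

The string is accepted.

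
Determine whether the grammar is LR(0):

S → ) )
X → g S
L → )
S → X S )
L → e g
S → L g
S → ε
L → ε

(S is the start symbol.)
No. Shift-reduce conflict between [L → .] and [L → . )]

Augment with S' → S and build the canonical LR(0) collection (I0 = CLOSURE({[S' → . S]}), then GOTO on every symbol after a dot until no new states appear). It has 13 states:
  I0: { [L → . )], [L → . e g], [L → .], [S → . ) )], [S → . L g], [S → . X S )], [S → .], [S' → . S], [X → . g S] }  — shift, 2 reduces
  I1: { [L → ) .], [S → ) . )] }  — shift, reduce
  I2: { [S → L . g] }  — shift
  I3: { [S' → S .] }  — accept
  I4: { [L → . )], [L → . e g], [L → .], [S → . ) )], [S → . L g], [S → . X S )], [S → .], [S → X . S )], [X → . g S] }  — shift, 2 reduces
  I5: { [L → e . g] }  — shift
  I6: { [L → . )], [L → . e g], [L → .], [S → . ) )], [S → . L g], [S → . X S )], [S → .], [X → . g S], [X → g . S] }  — shift, 2 reduces
  I7: { [X → g S .] }  — reduce
  I8: { [L → e g .] }  — reduce
  I9: { [S → X S . )] }  — shift
  I10: { [S → X S ) .] }  — reduce
  I11: { [S → L g .] }  — reduce
  I12: { [S → ) ) .] }  — reduce

Conflict in state I0:
  Shift-reduce conflict between [L → .] and [L → . )]
So the grammar is NOT LR(0).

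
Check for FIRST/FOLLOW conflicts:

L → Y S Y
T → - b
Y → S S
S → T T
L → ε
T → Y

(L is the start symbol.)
A FIRST/FOLLOW conflict occurs when a non-terminal N has a nullable alternative N → β (β ⇒* ε) and another alternative N → α with FIRST(α) ∩ FOLLOW(N) ≠ ∅: on such a lookahead the parser cannot decide between expanding α and letting N vanish via β.

Nullable non-terminals: L.
FIRST sets used below: FIRST(Y) = { '-' }

L: nullable alternative(s) L → ε; FOLLOW(L) = { $ }
  L → Y S Y: FIRST \ {ε} = { '-' } — disjoint from FOLLOW(L)
  L → ε: FIRST \ {ε} = { } — this is the only nullable alternative, skip

S, T, Y have no nullable alternative, so no FIRST/FOLLOW check is needed there.

No FIRST/FOLLOW conflicts found.

Answer: No FIRST/FOLLOW conflicts.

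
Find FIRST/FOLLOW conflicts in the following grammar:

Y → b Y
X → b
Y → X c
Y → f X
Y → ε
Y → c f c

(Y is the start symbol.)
No FIRST/FOLLOW conflicts.

A FIRST/FOLLOW conflict occurs when a non-terminal N has a nullable alternative N → β (β ⇒* ε) and another alternative N → α with FIRST(α) ∩ FOLLOW(N) ≠ ∅: on such a lookahead the parser cannot decide between expanding α and letting N vanish via β.

Nullable non-terminals: Y.
FIRST sets used below: FIRST(X) = { 'b' }

Y: nullable alternative(s) Y → ε; FOLLOW(Y) = { $ }
  Y → b Y: FIRST \ {ε} = { 'b' } — disjoint from FOLLOW(Y)
  Y → X c: FIRST \ {ε} = { 'b' } — disjoint from FOLLOW(Y)
  Y → f X: FIRST \ {ε} = { 'f' } — disjoint from FOLLOW(Y)
  Y → ε: FIRST \ {ε} = { } — this is the only nullable alternative, skip
  Y → c f c: FIRST \ {ε} = { 'c' } — disjoint from FOLLOW(Y)

X has no nullable alternative, so no FIRST/FOLLOW check is needed there.

No FIRST/FOLLOW conflicts found.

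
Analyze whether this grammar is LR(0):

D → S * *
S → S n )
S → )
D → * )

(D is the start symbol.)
Yes, the grammar is LR(0)

A grammar is LR(0) if no state in the canonical LR(0) collection has:
  - both a shift item (dot before a terminal) and a complete item (shift-reduce conflict), or
  - two or more complete items (reduce-reduce conflict; the accept item [D' → D .] counts as a complete item here).

Augment with D' → D and build the canonical LR(0) collection (I0 = CLOSURE({[D' → . D]}), then GOTO on every symbol after a dot until no new states appear). It has 10 states:
  I0: { [D → . * )], [D → . S * *], [D' → . D], [S → . )], [S → . S n )] }  — shift
  I1: { [S → ) .] }  — reduce
  I2: { [D → * . )] }  — shift
  I3: { [D' → D .] }  — accept
  I4: { [D → S . * *], [S → S . n )] }  — shift
  I5: { [D → S * . *] }  — shift
  I6: { [S → S n . )] }  — shift
  I7: { [S → S n ) .] }  — reduce
  I8: { [D → S * * .] }  — reduce
  I9: { [D → * ) .] }  — reduce

Every state is either a pure shift/goto state or contains exactly one complete item and nothing to shift — no conflicts. The grammar is LR(0).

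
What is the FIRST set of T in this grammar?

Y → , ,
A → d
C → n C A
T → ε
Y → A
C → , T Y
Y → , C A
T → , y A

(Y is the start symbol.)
{ ',', ε }

To compute FIRST(T), examine every production with T on the left-hand side, reading each right-hand side left to right until a non-nullable symbol is reached.

From T → ε:
  - ε-production, so ε ∈ FIRST(T)
From T → , y A:
  - ',' is a terminal: add ',' and stop

Collecting: FIRST(T) = { ',', ε }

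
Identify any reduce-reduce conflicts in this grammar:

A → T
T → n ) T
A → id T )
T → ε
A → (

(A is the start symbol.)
No reduce-reduce conflicts

Augment with A' → A and build the canonical LR(0) collection (I0 = CLOSURE({[A' → . A]}), then GOTO on every symbol after a dot until no new states appear). It has 10 states:
  I0: { [A → . (], [A → . T], [A → . id T )], [A' → . A], [T → . n ) T], [T → .] }  — shift, reduce
  I1: { [A → ( .] }  — reduce
  I2: { [A' → A .] }  — accept
  I3: { [A → T .] }  — reduce
  I4: { [A → id . T )], [T → . n ) T], [T → .] }  — shift, reduce
  I5: { [T → n . ) T] }  — shift
  I6: { [T → . n ) T], [T → .], [T → n ) . T] }  — shift, reduce
  I7: { [T → n ) T .] }  — reduce
  I8: { [A → id T . )] }  — shift
  I9: { [A → id T ) .] }  — reduce

No state contains more than one complete item.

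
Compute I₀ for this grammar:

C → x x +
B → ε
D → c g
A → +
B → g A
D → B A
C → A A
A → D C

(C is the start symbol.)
First, augment the grammar with C' → C
I₀ = CLOSURE({ [C' → . C] }):
  [C' → . C] has the dot before C: add [C → . x x +], [C → . A A]
  [C → . A A] has the dot before A: add [A → . +], [A → . D C]
  [A → . D C] has the dot before D: add [D → . c g], [D → . B A]
  [D → . B A] has the dot before B: add [B → .], [B → . g A]
No further items can be added.

I₀ = { [A → . +], [A → . D C], [B → . g A], [B → .], [C → . A A], [C → . x x +], [C' → . C], [D → . B A], [D → . c g] }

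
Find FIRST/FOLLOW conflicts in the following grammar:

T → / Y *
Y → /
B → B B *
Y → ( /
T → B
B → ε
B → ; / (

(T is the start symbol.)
Nullable non-terminals: B, T.
FIRST sets used below: FIRST(B) = { '*', ';', ε }

B: nullable alternative(s) B → ε; FOLLOW(B) = { $, '*', ';' }
  B → B B *: FIRST \ {ε} = { '*', ';' } — overlaps FOLLOW(B) on { '*', ';' }: CONFLICT
  B → ε: FIRST \ {ε} = { } — this is the only nullable alternative, skip
  B → ; / (: FIRST \ {ε} = { ';' } — overlaps FOLLOW(B) on { ';' }: CONFLICT

T: nullable alternative(s) T → B; FOLLOW(T) = { $ }
  T → / Y *: FIRST \ {ε} = { '/' } — disjoint from FOLLOW(T)
  T → B: FIRST \ {ε} = { '*', ';' } — this is the only nullable alternative, skip

Y has no nullable alternative, so no FIRST/FOLLOW check is needed there.

So the grammar has 2 FIRST/FOLLOW conflicts (marked CONFLICT above).

Answer: Yes. B → B B '*' with FOLLOW(B) on { '*', ';' }; B → ';' '/' '(' with FOLLOW(B) on { ';' }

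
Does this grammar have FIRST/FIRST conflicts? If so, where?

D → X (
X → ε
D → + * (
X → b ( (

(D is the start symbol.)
No FIRST/FIRST conflicts.

FIRST sets of the non-terminals at (or reachable through a nullable prefix from) the front of some alternative:
  FIRST(X) = { 'b', ε }

Productions for D:
  D → X (: FIRST = { '(', 'b' }
  D → + * (: FIRST = { '+' }
Productions for X:
  X → ε: FIRST = { ε }
  X → b ( (: FIRST = { 'b' }

All alternatives of each non-terminal have pairwise disjoint FIRST sets.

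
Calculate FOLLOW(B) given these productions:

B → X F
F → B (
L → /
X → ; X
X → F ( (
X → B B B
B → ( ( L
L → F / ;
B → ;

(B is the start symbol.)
{ $, '(', ';' }

To compute FOLLOW(B), find every occurrence of B on a right-hand side N → α B β: add FIRST(β) \ {ε}, and if β is empty or nullable also add FOLLOW(N). Iterate to a fixed point.

B is the start symbol, so $ ∈ FOLLOW(B).
In F → B (: B is followed by '(', add FIRST('(') \ {ε} = { '(' }
In X → B B B: B is followed by B B, add FIRST(B B) \ {ε} = { '(', ';' }
In X → B B B: B is followed by B, add FIRST(B) \ {ε} = { '(', ';' }
In X → B B B: B is at the end, add FOLLOW(X)

The FOLLOW sets referred to above (computed the same way, to a fixed point):
  FOLLOW(X) = { '(', ';' }

Taking the union: FOLLOW(B) = { $, '(', ';' }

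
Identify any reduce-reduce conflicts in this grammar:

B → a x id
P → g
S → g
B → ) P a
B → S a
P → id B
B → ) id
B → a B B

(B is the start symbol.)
No reduce-reduce conflicts

A reduce-reduce conflict occurs when an LR(0) state has two complete items [A → α .] and [B → β .] — both call for a reduction, and with no lookahead the parser cannot choose between them.

Augment with B' → B and build the canonical LR(0) collection (I0 = CLOSURE({[B' → . B]}), then GOTO on every symbol after a dot until no new states appear). It has 16 states:
  I0: { [B → . ) P a], [B → . ) id], [B → . S a], [B → . a B B], [B → . a x id], [B' → . B], [S → . g] }  — shift
  I1: { [B → ) . P a], [B → ) . id], [P → . g], [P → . id B] }  — shift
  I2: { [B' → B .] }  — accept
  I3: { [B → S . a] }  — shift
  I4: { [B → . ) P a], [B → . ) id], [B → . S a], [B → . a B B], [B → . a x id], [B → a . B B], [B → a . x id], [S → . g] }  — shift
  I5: { [S → g .] }  — reduce
  I6: { [B → . ) P a], [B → . ) id], [B → . S a], [B → . a B B], [B → . a x id], [B → a B . B], [S → . g] }  — shift
  I7: { [B → a x . id] }  — shift
  I8: { [B → a x id .] }  — reduce
  I9: { [B → a B B .] }  — reduce
  I10: { [B → S a .] }  — reduce
  I11: { [B → ) P . a] }  — shift
  I12: { [P → g .] }  — reduce
  I13: { [B → ) id .], [B → . ) P a], [B → . ) id], [B → . S a], [B → . a B B], [B → . a x id], [P → id . B], [S → . g] }  — shift, reduce
  I14: { [P → id B .] }  — reduce
  I15: { [B → ) P a .] }  — reduce

No state contains more than one complete item.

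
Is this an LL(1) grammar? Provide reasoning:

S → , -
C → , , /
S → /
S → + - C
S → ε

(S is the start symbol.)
A grammar is LL(1) if for each non-terminal N with multiple productions, the predict sets of those productions are pairwise disjoint, where PREDICT(N → α) = (FIRST(α) \ {ε}) ∪ (FOLLOW(N) if α ⇒* ε).

Relevant sets:
  FOLLOW(S) = { $ }

For S:
  PREDICT(S → ',' '-') = { ',' }
  PREDICT(S → '/') = { '/' }
  PREDICT(S → '+' '-' C) = { '+' }
  PREDICT(S → ε) = { $ }
C has a single production, so nothing to check there.

All predict sets are disjoint. The grammar IS LL(1).

Answer: Yes, the grammar is LL(1).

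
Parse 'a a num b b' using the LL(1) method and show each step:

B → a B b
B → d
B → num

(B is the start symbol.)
LL(1) parsing maintains a stack (initially the start symbol over $) and the input. At each step: if the stack top is a terminal, match it against the current input token; if it is a non-terminal N, replace it with the RHS of M[N, lookahead] (the unique production whose predict set contains the lookahead).

Stack is shown with the top on the left.

Stack      Input          Action
--------------------------------
B $        a a num b b $  output B → a B b
a B b $    a a num b b $  match 'a'
B b $      a num b b $    output B → a B b
a B b b $  a num b b $    match 'a'
B b b $    num b b $      output B → num
num b b $  num b b $      match 'num'
b b $      b b $          match 'b'
b $        b $            match 'b'
$          $              accept

The string is accepted.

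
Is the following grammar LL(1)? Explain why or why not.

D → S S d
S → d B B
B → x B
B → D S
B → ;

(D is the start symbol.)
A grammar is LL(1) if for each non-terminal N with multiple productions, the predict sets of those productions are pairwise disjoint, where PREDICT(N → α) = (FIRST(α) \ {ε}) ∪ (FOLLOW(N) if α ⇒* ε).

Relevant sets:
  FIRST(D) = { 'd' }

For B:
  PREDICT(B → x B) = { 'x' }
  PREDICT(B → D S) = { 'd' }
  PREDICT(B → ';') = { ';' }
D, S have a single production, so nothing to check there.

All predict sets are disjoint. The grammar IS LL(1).

Answer: Yes, the grammar is LL(1).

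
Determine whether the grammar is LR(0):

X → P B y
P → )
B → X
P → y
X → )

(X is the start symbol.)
A grammar is LR(0) if no state in the canonical LR(0) collection has:
  - both a shift item (dot before a terminal) and a complete item (shift-reduce conflict), or
  - two or more complete items (reduce-reduce conflict; the accept item [X' → X .] counts as a complete item here).

Augment with X' → X and build the canonical LR(0) collection (I0 = CLOSURE({[X' → . X]}), then GOTO on every symbol after a dot until no new states appear). It has 8 states:
  I0: { [P → . )], [P → . y], [X → . )], [X → . P B y], [X' → . X] }  — shift
  I1: { [P → ) .], [X → ) .] }  — 2 reduces
  I2: { [B → . X], [P → . )], [P → . y], [X → . )], [X → . P B y], [X → P . B y] }  — shift
  I3: { [X' → X .] }  — accept
  I4: { [P → y .] }  — reduce
  I5: { [X → P B . y] }  — shift
  I6: { [B → X .] }  — reduce
  I7: { [X → P B y .] }  — reduce

Conflict in state I1:
  Reduce-reduce conflict: [P → ) .] and [X → ) .]
So the grammar is NOT LR(0).

Answer: No. Reduce-reduce conflict: [P → ) .] and [X → ) .]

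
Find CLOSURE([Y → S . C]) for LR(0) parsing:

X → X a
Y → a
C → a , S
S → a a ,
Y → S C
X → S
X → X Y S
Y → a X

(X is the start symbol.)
Start with: [Y → S . C]
  [Y → S . C] has the dot before C: add [C → . a , S]
No further items can be added.

CLOSURE = { [C → . a , S], [Y → S . C] }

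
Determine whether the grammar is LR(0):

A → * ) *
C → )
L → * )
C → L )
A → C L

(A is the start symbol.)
Augment with A' → A and build the canonical LR(0) collection (I0 = CLOSURE({[A' → . A]}), then GOTO on every symbol after a dot until no new states appear). It has 12 states:
  I0: { [A → . * ) *], [A → . C L], [A' → . A], [C → . )], [C → . L )], [L → . * )] }  — shift
  I1: { [C → ) .] }  — reduce
  I2: { [A → * . ) *], [L → * . )] }  — shift
  I3: { [A' → A .] }  — accept
  I4: { [A → C . L], [L → . * )] }  — shift
  I5: { [C → L . )] }  — shift
  I6: { [C → L ) .] }  — reduce
  I7: { [L → * . )] }  — shift
  I8: { [A → C L .] }  — reduce
  I9: { [L → * ) .] }  — reduce
  I10: { [A → * ) . *], [L → * ) .] }  — shift, reduce
  I11: { [A → * ) * .] }  — reduce

Conflict in state I10:
  Shift-reduce conflict between [L → * ) .] and [A → * ) . *]
So the grammar is NOT LR(0).

Answer: No. Shift-reduce conflict between [L → * ) .] and [A → * ) . *]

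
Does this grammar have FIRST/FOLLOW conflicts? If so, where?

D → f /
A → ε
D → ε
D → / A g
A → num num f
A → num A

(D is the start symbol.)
No FIRST/FOLLOW conflicts.

A FIRST/FOLLOW conflict occurs when a non-terminal N has a nullable alternative N → β (β ⇒* ε) and another alternative N → α with FIRST(α) ∩ FOLLOW(N) ≠ ∅: on such a lookahead the parser cannot decide between expanding α and letting N vanish via β.

Nullable non-terminals: A, D.

A: nullable alternative(s) A → ε; FOLLOW(A) = { 'g' }
  A → ε: FIRST \ {ε} = { } — this is the only nullable alternative, skip
  A → num num f: FIRST \ {ε} = { 'num' } — disjoint from FOLLOW(A)
  A → num A: FIRST \ {ε} = { 'num' } — disjoint from FOLLOW(A)

D: nullable alternative(s) D → ε; FOLLOW(D) = { $ }
  D → f /: FIRST \ {ε} = { 'f' } — disjoint from FOLLOW(D)
  D → ε: FIRST \ {ε} = { } — this is the only nullable alternative, skip
  D → / A g: FIRST \ {ε} = { '/' } — disjoint from FOLLOW(D)

No FIRST/FOLLOW conflicts found.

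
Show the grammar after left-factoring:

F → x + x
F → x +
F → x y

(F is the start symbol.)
Left-factoring transforms A → αβ₁ | αβ₂ into A → αA' and A' → β₁ | β₂
(α is the longest common prefix among the alternatives). Repeat until
no nonterminal has two alternatives with a common prefix.

Round 1: F has alternatives sharing prefix 'x'. Introduce F': F → x F'
  Add: F' → + x
  Add: F' → +
  Add: F' → y

Round 2: F' has alternatives sharing prefix '+'. Introduce F'': F' → + F''
  Add: F'' → x
  Add: F'' → ε

No remaining common prefixes — done.

Resulting grammar:
F → x F'
F' → + F''
F'' → x
F'' → ε
F' → y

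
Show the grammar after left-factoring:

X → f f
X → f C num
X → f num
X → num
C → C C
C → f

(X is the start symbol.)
Left-factoring transforms A → αβ₁ | αβ₂ into A → αA' and A' → β₁ | β₂
(α is the longest common prefix among the alternatives). Repeat until
no nonterminal has two alternatives with a common prefix.

Round 1: X has alternatives sharing prefix 'f'. Introduce X': X → f X'
  Add: X' → f
  Add: X' → C num
  Add: X' → num

No remaining common prefixes — done.

Resulting grammar:
X → f X'
X' → f
X' → C num
X' → num
X → num
C → C C
C → f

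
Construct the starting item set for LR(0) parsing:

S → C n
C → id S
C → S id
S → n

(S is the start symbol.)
{ [C → . S id], [C → . id S], [S → . C n], [S → . n], [S' → . S] }

First, augment the grammar with S' → S
I₀ = CLOSURE({ [S' → . S] }):
  [S' → . S] has the dot before S: add [S → . C n], [S → . n]
  [S → . C n] has the dot before C: add [C → . id S], [C → . S id]
No further items can be added.

I₀ = { [C → . S id], [C → . id S], [S → . C n], [S → . n], [S' → . S] }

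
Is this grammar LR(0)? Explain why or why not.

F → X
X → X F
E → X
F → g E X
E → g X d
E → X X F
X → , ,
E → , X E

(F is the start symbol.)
A grammar is LR(0) if no state in the canonical LR(0) collection has:
  - both a shift item (dot before a terminal) and a complete item (shift-reduce conflict), or
  - two or more complete items (reduce-reduce conflict; the accept item [F' → F .] counts as a complete item here).

Augment with F' → F and build the canonical LR(0) collection (I0 = CLOSURE({[F' → . F]}), then GOTO on every symbol after a dot until no new states appear). It has 22 states:
  I0: { [F → . X], [F → . g E X], [F' → . F], [X → . , ,], [X → . X F] }  — shift
  I1: { [X → , . ,] }  — shift
  I2: { [F' → F .] }  — accept
  I3: { [F → . X], [F → . g E X], [F → X .], [X → . , ,], [X → . X F], [X → X . F] }  — shift, reduce
  I4: { [E → . , X E], [E → . X X F], [E → . X], [E → . g X d], [F → g . E X], [X → . , ,], [X → . X F] }  — shift
  I5: { [E → , . X E], [X → , . ,], [X → . , ,], [X → . X F] }  — shift
  I6: { [F → g E . X], [X → . , ,], [X → . X F] }  — shift
  I7: { [E → X . X F], [E → X .], [F → . X], [F → . g E X], [X → . , ,], [X → . X F], [X → X . F] }  — shift, reduce
  I8: { [E → g . X d], [X → . , ,], [X → . X F] }  — shift
  I9: { [E → g X . d], [F → . X], [F → . g E X], [X → . , ,], [X → . X F], [X → X . F] }  — shift
  I10: { [X → X F .] }  — reduce
  I11: { [E → g X d .] }  — reduce
  I12: { [E → X X . F], [F → . X], [F → . g E X], [F → X .], [X → . , ,], [X → . X F], [X → X . F] }  — shift, reduce
  I13: { [E → X X F .], [X → X F .] }  — 2 reduces
  I14: { [F → . X], [F → . g E X], [F → g E X .], [X → . , ,], [X → . X F], [X → X . F] }  — shift, reduce
  I15: { [X → , , .], [X → , . ,] }  — shift, reduce
  I16: { [E → , X . E], [E → . , X E], [E → . X X F], [E → . X], [E → . g X d], [F → . X], [F → . g E X], [X → . , ,], [X → . X F], [X → X . F] }  — shift
  I17: { [E → , X E .] }  — reduce
  I18: { [E → X . X F], [E → X .], [F → . X], [F → . g E X], [F → X .], [X → . , ,], [X → . X F], [X → X . F] }  — shift, 2 reduces
  I19: { [E → . , X E], [E → . X X F], [E → . X], [E → . g X d], [E → g . X d], [F → g . E X], [X → . , ,], [X → . X F] }  — shift
  I20: { [E → X . X F], [E → X .], [E → g X . d], [F → . X], [F → . g E X], [X → . , ,], [X → . X F], [X → X . F] }  — shift, reduce
  I21: { [X → , , .] }  — reduce

Conflict in state I3:
  Shift-reduce conflict between [F → X .] and [F → . g E X]
So the grammar is NOT LR(0).

Answer: No. Shift-reduce conflict between [F → X .] and [F → . g E X]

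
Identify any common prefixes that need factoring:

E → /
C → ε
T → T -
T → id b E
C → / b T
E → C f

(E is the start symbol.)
No, left-factoring is not needed

Left-factoring is needed when two productions for the same non-terminal
share a common prefix on the right-hand side.

Productions for E:
  E → /
  E → C f
Productions for C:
  C → ε
  C → / b T
Productions for T:
  T → T -
  T → id b E

No common prefixes found.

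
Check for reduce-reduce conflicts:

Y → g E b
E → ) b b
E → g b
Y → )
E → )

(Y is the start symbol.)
A reduce-reduce conflict occurs when an LR(0) state has two complete items [A → α .] and [B → β .] — both call for a reduction, and with no lookahead the parser cannot choose between them.

Augment with Y' → Y and build the canonical LR(0) collection (I0 = CLOSURE({[Y' → . Y]}), then GOTO on every symbol after a dot until no new states appear). It has 11 states:
  I0: { [Y → . )], [Y → . g E b], [Y' → . Y] }  — shift
  I1: { [Y → ) .] }  — reduce
  I2: { [Y' → Y .] }  — accept
  I3: { [E → . ) b b], [E → . )], [E → . g b], [Y → g . E b] }  — shift
  I4: { [E → ) . b b], [E → ) .] }  — shift, reduce
  I5: { [Y → g E . b] }  — shift
  I6: { [E → g . b] }  — shift
  I7: { [E → g b .] }  — reduce
  I8: { [Y → g E b .] }  — reduce
  I9: { [E → ) b . b] }  — shift
  I10: { [E → ) b b .] }  — reduce

No state contains more than one complete item.

Answer: No reduce-reduce conflicts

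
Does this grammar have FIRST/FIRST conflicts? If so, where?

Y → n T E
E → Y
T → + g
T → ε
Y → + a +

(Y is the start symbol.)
No FIRST/FIRST conflicts.

Productions for Y:
  Y → n T E: FIRST = { 'n' }
  Y → + a +: FIRST = { '+' }
Productions for T:
  T → + g: FIRST = { '+' }
  T → ε: FIRST = { ε }
E has only one production, so no FIRST/FIRST conflict is possible there.

All alternatives of each non-terminal have pairwise disjoint FIRST sets.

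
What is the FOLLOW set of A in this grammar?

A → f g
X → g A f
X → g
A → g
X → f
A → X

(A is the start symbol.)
To compute FOLLOW(A), find every occurrence of A on a right-hand side N → α A β: add FIRST(β) \ {ε}, and if β is empty or nullable also add FOLLOW(N). Iterate to a fixed point.

A is the start symbol, so $ ∈ FOLLOW(A).
In X → g A f: A is followed by f, add FIRST(f) \ {ε} = { 'f' }

Taking the union: FOLLOW(A) = { $, 'f' }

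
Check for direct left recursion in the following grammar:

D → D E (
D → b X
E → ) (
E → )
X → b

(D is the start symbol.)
Yes, D is left-recursive

Direct left recursion occurs when N → N α for some non-terminal N (the right-hand side begins with the left-hand side itself).

D → D E (: LEFT RECURSIVE (starts with D)
D → b X: starts with b
E → ) (: starts with ')'
E → ): starts with ')'
X → b: starts with b

The grammar has direct left recursion on: D.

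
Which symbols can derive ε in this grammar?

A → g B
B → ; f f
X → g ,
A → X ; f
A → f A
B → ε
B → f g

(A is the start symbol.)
ε-productions: B → ε
So B is immediately nullable.
No further non-terminal can be added: every production for the remaining non-terminals contains a terminal or a non-nullable non-terminal.
Nullable = { 'B' }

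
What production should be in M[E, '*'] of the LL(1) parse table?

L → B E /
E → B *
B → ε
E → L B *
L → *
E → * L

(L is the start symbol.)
E → B *, E → L B *, E → * L

To find M[E, '*'], we find productions for E where '*' is in the predict set (PREDICT(N → α) = (FIRST(α) \ {ε}) ∪ (FOLLOW(N) if α ⇒* ε)).

Relevant sets:
  FIRST(B) = { ε }
  FIRST(L) = { '*' }

E → B *: PREDICT = { '*' }
  '*' is in predict set, so this production goes in M[E, '*']
E → L B *: PREDICT = { '*' }
  '*' is in predict set, so this production goes in M[E, '*']
E → * L: PREDICT = { '*' }
  '*' is in predict set, so this production goes in M[E, '*']

M[E, '*'] = E → B *, E → L B *, E → * L  (a multiply-defined cell — the grammar is not LL(1))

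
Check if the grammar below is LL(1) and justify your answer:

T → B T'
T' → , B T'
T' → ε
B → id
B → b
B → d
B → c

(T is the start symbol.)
Yes, the grammar is LL(1).

Relevant sets:
  FOLLOW(T') = { $ }

For T':
  PREDICT(T' → ',' B T') = { ',' }
  PREDICT(T' → ε) = { $ }
For B:
  PREDICT(B → id) = { 'id' }
  PREDICT(B → b) = { 'b' }
  PREDICT(B → d) = { 'd' }
  PREDICT(B → c) = { 'c' }
T has a single production, so nothing to check there.

All predict sets are disjoint. The grammar IS LL(1).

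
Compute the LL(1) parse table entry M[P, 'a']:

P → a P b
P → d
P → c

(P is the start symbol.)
To find M[P, 'a'], we find productions for P where 'a' is in the predict set (PREDICT(N → α) = (FIRST(α) \ {ε}) ∪ (FOLLOW(N) if α ⇒* ε)).

P → a P b: PREDICT = { 'a' }
  'a' is in predict set, so this production goes in M[P, 'a']
P → d: PREDICT = { 'd' }
P → c: PREDICT = { 'c' }

M[P, 'a'] = P → a P b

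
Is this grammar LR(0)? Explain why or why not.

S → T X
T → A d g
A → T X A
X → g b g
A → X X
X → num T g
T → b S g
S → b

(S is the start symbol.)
A grammar is LR(0) if no state in the canonical LR(0) collection has:
  - both a shift item (dot before a terminal) and a complete item (shift-reduce conflict), or
  - two or more complete items (reduce-reduce conflict; the accept item [S' → S .] counts as a complete item here).

Augment with S' → S and build the canonical LR(0) collection (I0 = CLOSURE({[S' → . S]}), then GOTO on every symbol after a dot until no new states appear). It has 22 states:
  I0: { [A → . T X A], [A → . X X], [S → . T X], [S → . b], [S' → . S], [T → . A d g], [T → . b S g], [X → . g b g], [X → . num T g] }  — shift
  I1: { [T → A . d g] }  — shift
  I2: { [S' → S .] }  — accept
  I3: { [A → T . X A], [S → T . X], [X → . g b g], [X → . num T g] }  — shift
  I4: { [A → X . X], [X → . g b g], [X → . num T g] }  — shift
  I5: { [A → . T X A], [A → . X X], [S → . T X], [S → . b], [S → b .], [T → . A d g], [T → . b S g], [T → b . S g], [X → . g b g], [X → . num T g] }  — shift, reduce
  I6: { [X → g . b g] }  — shift
  I7: { [A → . T X A], [A → . X X], [T → . A d g], [T → . b S g], [X → . g b g], [X → . num T g], [X → num . T g] }  — shift
  I8: { [A → T . X A], [X → . g b g], [X → . num T g], [X → num T . g] }  — shift
  I9: { [A → . T X A], [A → . X X], [S → . T X], [S → . b], [T → . A d g], [T → . b S g], [T → b . S g], [X → . g b g], [X → . num T g] }  — shift
  I10: { [T → b S . g] }  — shift
  I11: { [T → b S g .] }  — reduce
  I12: { [A → . T X A], [A → . X X], [A → T X . A], [T → . A d g], [T → . b S g], [X → . g b g], [X → . num T g] }  — shift
  I13: { [X → g . b g], [X → num T g .] }  — shift, reduce
  I14: { [X → g b . g] }  — shift
  I15: { [X → g b g .] }  — reduce
  I16: { [A → T X A .], [T → A . d g] }  — shift, reduce
  I17: { [A → T . X A], [X → . g b g], [X → . num T g] }  — shift
  I18: { [T → A d . g] }  — shift
  I19: { [T → A d g .] }  — reduce
  I20: { [A → X X .] }  — reduce
  I21: { [A → . T X A], [A → . X X], [A → T X . A], [S → T X .], [T → . A d g], [T → . b S g], [X → . g b g], [X → . num T g] }  — shift, reduce

Conflict in state I5:
  Shift-reduce conflict between [S → b .] and [S → . b]
So the grammar is NOT LR(0).

Answer: No. Shift-reduce conflict between [S → b .] and [S → . b]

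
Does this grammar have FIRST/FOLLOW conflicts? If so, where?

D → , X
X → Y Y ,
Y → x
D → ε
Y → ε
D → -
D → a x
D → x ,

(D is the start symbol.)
A FIRST/FOLLOW conflict occurs when a non-terminal N has a nullable alternative N → β (β ⇒* ε) and another alternative N → α with FIRST(α) ∩ FOLLOW(N) ≠ ∅: on such a lookahead the parser cannot decide between expanding α and letting N vanish via β.

Nullable non-terminals: D, Y.

D: nullable alternative(s) D → ε; FOLLOW(D) = { $ }
  D → , X: FIRST \ {ε} = { ',' } — disjoint from FOLLOW(D)
  D → ε: FIRST \ {ε} = { } — this is the only nullable alternative, skip
  D → -: FIRST \ {ε} = { '-' } — disjoint from FOLLOW(D)
  D → a x: FIRST \ {ε} = { 'a' } — disjoint from FOLLOW(D)
  D → x ,: FIRST \ {ε} = { 'x' } — disjoint from FOLLOW(D)

Y: nullable alternative(s) Y → ε; FOLLOW(Y) = { ',', 'x' }
  Y → x: FIRST \ {ε} = { 'x' } — overlaps FOLLOW(Y) on { 'x' }: CONFLICT
  Y → ε: FIRST \ {ε} = { } — this is the only nullable alternative, skip

X has no nullable alternative, so no FIRST/FOLLOW check is needed there.

So the grammar has 1 FIRST/FOLLOW conflict (marked CONFLICT above).

Answer: Yes. Y → x with FOLLOW(Y) on { 'x' }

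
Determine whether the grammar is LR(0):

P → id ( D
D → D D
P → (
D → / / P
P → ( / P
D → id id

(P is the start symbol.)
No. Shift-reduce conflict between [P → ( .] and [P → ( . / P]

A grammar is LR(0) if no state in the canonical LR(0) collection has:
  - both a shift item (dot before a terminal) and a complete item (shift-reduce conflict), or
  - two or more complete items (reduce-reduce conflict; the accept item [P' → P .] counts as a complete item here).

Augment with P' → P and build the canonical LR(0) collection (I0 = CLOSURE({[P' → . P]}), then GOTO on every symbol after a dot until no new states appear). It has 14 states:
  I0: { [P → . ( / P], [P → . (], [P → . id ( D], [P' → . P] }  — shift
  I1: { [P → ( . / P], [P → ( .] }  — shift, reduce
  I2: { [P' → P .] }  — accept
  I3: { [P → id . ( D] }  — shift
  I4: { [D → . / / P], [D → . D D], [D → . id id], [P → id ( . D] }  — shift
  I5: { [D → / . / P] }  — shift
  I6: { [D → . / / P], [D → . D D], [D → . id id], [D → D . D], [P → id ( D .] }  — shift, reduce
  I7: { [D → id . id] }  — shift
  I8: { [D → id id .] }  — reduce
  I9: { [D → . / / P], [D → . D D], [D → . id id], [D → D . D], [D → D D .] }  — shift, reduce
  I10: { [D → / / . P], [P → . ( / P], [P → . (], [P → . id ( D] }  — shift
  I11: { [D → / / P .] }  — reduce
  I12: { [P → ( / . P], [P → . ( / P], [P → . (], [P → . id ( D] }  — shift
  I13: { [P → ( / P .] }  — reduce

Conflict in state I1:
  Shift-reduce conflict between [P → ( .] and [P → ( . / P]
So the grammar is NOT LR(0).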